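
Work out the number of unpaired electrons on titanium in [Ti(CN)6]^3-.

Ligand charges: each cyanide is −1. With an overall charge of −3 the titanium centre must be in the +3 oxidation state.
Titanium is a group-4 element; Ti(III) is therefore d¹.
In an octahedral field the d¹ configuration is t₂g¹e_g⁰ (only one arrangement possible), giving 1 unpaired electron.

1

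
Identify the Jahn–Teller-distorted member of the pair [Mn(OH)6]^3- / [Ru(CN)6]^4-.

[Mn(OH)6]^3-

[Mn(OH)6]^3-: Ligand charges: each hydroxide is −1. With an overall charge of −3 the manganese centre must be in the +3 oxidation state. Group 7 minus oxidation state 3 gives a d⁴ configuration. Hydroxide is a weak-field ligand for a first-row metal, so the complex is high-spin. The t₂g³e_g¹ (high-spin) configuration has an unevenly filled e_g set; the Jahn–Teller theorem predicts a tetragonal distortion (typically axial elongation) to lift the degeneracy.
[Ru(CN)6]^4-: Each cyanide is −1; balancing the −4 overall charge requires Ru(II). Ru sits in group 8, so the d-electron count is 8 − 2 = 6. A 4d ion has a large Δₒ and is invariably low-spin. The d⁶ configuration leaves the e_g set evenly filled (or empty) — no strong Jahn–Teller driving force.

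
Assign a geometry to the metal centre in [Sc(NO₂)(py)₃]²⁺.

tetrahedral

Ligand charges: each nitro (N-bound nitrite) is −1; pyridine is neutral. With an overall charge of +2 the scandium centre must be in the +3 oxidation state.
Scandium is a group-3 element; Sc(III) is therefore d⁰.
Coordination number: 4.
A d⁰ ion has no crystal-field stabilisation preference between square planar and tetrahedral, so four ligands adopt the sterically favoured tetrahedral geometry.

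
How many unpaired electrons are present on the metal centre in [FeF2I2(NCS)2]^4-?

Ligand charges: each fluoride is −1; each iodide is −1; each isothiocyanate is −1. With an overall charge of −4 the iron centre must be in the +2 oxidation state.
Fe sits in group 8, so the d-electron count is 8 − 2 = 6.
The spin state decides the count: Fluoride, iodide, and isothiocyanate are weak-field ligands for a first-row metal, so the complex is high-spin.
An octahedral high-spin d⁶ ion is t₂g⁴e_g², giving 4 unpaired electrons.

4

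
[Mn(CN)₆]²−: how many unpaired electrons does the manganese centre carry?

3 unpaired electrons

Ligand charges: each cyanide is −1. With an overall charge of −2 the manganese centre must be in the +4 oxidation state.
Mn sits in group 7, so the d-electron count is 7 − 4 = 3.
In an octahedral field the d³ configuration is t₂g³e_g⁰ (only one arrangement possible), giving 3 unpaired electrons.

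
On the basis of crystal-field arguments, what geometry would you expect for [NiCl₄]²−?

tetrahedral

Summing ligand charges against the −2 overall charge gives an oxidation state of +2 for nickel.
Group 10 minus oxidation state 2 gives a d⁸ configuration.
Coordination number: 4.
Chloride is a weak-field ligand.
With weak-field ligands the CFSE gain from square planar is small, so a 3d d⁸ ion takes the sterically preferred tetrahedral geometry.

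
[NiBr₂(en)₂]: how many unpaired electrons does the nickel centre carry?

2

Ligand charges: each bromide is −1; ethylenediamine is neutral. With an overall charge of 0 the nickel centre must be in the +2 oxidation state.
Ni sits in group 10, so the d-electron count is 10 − 2 = 8.
Counting donor atoms: 2×bromide (monodentate) → 2 donors; 2×ethylenediamine (bidentate) → 4 donors. Coordination number = 6.
In an octahedral field the d⁸ configuration is t₂g⁶e_g² (only one arrangement possible), giving 2 unpaired electrons.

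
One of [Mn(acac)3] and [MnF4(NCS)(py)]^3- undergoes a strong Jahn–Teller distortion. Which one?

[Mn(acac)3]: Each acetylacetonate is −1; balancing the 0 overall charge requires Mn(III). Manganese is a group-7 element; Mn(III) is therefore d⁴. Acetylacetonate is a weak-field ligand for a first-row metal, so the complex is high-spin. The t₂g³e_g¹ (high-spin) configuration has an unevenly filled e_g set; the Jahn–Teller theorem predicts a tetragonal distortion (typically axial elongation) to lift the degeneracy.
[MnF4(NCS)(py)]^3-: Each fluoride is −1; each isothiocyanate is −1; pyridine is neutral; balancing the −3 overall charge requires Mn(II). Mn sits in group 7, so the d-electron count is 7 − 2 = 5. Fluoride and isothiocyanate are weak-field ligands for a first-row metal, so the complex is high-spin. The d⁵ configuration leaves the e_g set evenly filled (or empty) — no strong Jahn–Teller driving force.

[Mn(acac)3]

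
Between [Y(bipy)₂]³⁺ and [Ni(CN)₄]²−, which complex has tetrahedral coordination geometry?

[Y(bipy)₂]³⁺

For [Y(bipy)₂]³⁺: Ligand charges: 2,2′-bipyridine is neutral. With an overall charge of +3 the yttrium centre must be in the +3 oxidation state. Y sits in group 3, so the d-electron count is 3 − 3 = 0. A d⁰ ion has no crystal-field stabilisation preference between square planar and tetrahedral, so four ligands adopt the sterically favoured tetrahedral geometry. → tetrahedral.
For [Ni(CN)₄]²−: Ligand charges: each cyanide is −1. With an overall charge of −2 the nickel centre must be in the +2 oxidation state. Ni sits in group 10, so the d-electron count is 10 − 2 = 8. Cyanide is a strong-field ligand (high in the spectrochemical series). A 3d d⁸ ion with strong-field ligands gains enough CFSE to favour square planar over tetrahedral. → square planar.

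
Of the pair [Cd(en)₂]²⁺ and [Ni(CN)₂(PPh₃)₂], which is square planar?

For [Cd(en)₂]²⁺: Summing ligand charges against the +2 overall charge gives an oxidation state of +2 for cadmium. Cadmium is a group-12 element; Cd(II) is therefore d¹⁰. A d¹⁰ ion has no crystal-field stabilisation preference between square planar and tetrahedral, so four ligands adopt the sterically favoured tetrahedral geometry. → tetrahedral.
For [Ni(CN)₂(PPh₃)₂]: Summing ligand charges against the 0 overall charge gives an oxidation state of +2 for nickel. Ni sits in group 10, so the d-electron count is 10 − 2 = 8. Cyanide and triphenylphosphine are strong-field ligands (high in the spectrochemical series). A 3d d⁸ ion with strong-field ligands gains enough CFSE to favour square planar over tetrahedral. → square planar.

[Ni(CN)₂(PPh₃)₂]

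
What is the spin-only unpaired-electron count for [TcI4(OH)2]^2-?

Each iodide is −1; each hydroxide is −1; balancing the −2 overall charge requires Tc(IV).
Group 7 minus oxidation state 4 gives a d³ configuration.
In an octahedral field the d³ configuration is t₂g³e_g⁰ (only one arrangement possible), giving 3 unpaired electrons.

3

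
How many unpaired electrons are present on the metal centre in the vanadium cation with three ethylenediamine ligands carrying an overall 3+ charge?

Ligand charges: ethylenediamine is neutral. With an overall charge of +3 the vanadium centre must be in the +3 oxidation state.
Group 5 minus oxidation state 3 gives a d² configuration.
Counting donor atoms: 3×ethylenediamine (bidentate) → 6 donors. Coordination number = 6.
In an octahedral field the d² configuration is t₂g²e_g⁰ (only one arrangement possible), giving 2 unpaired electrons.

2 unpaired electrons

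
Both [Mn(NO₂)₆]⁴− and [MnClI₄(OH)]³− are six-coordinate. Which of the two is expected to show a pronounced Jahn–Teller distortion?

[MnClI₄(OH)]³−

[Mn(NO₂)₆]⁴−: Summing ligand charges against the −4 overall charge gives an oxidation state of +2 for manganese. Group 7 minus oxidation state 2 gives a d⁵ configuration. Nitro (N-bound nitrite) is a strong-field ligand (high in the spectrochemical series) for a first-row metal, so the complex is low-spin. The d⁵ configuration leaves the e_g set evenly filled (or empty) — no strong Jahn–Teller driving force.
[MnClI₄(OH)]³−: Each chloride is −1; each iodide is −1; each hydroxide is −1; balancing the −3 overall charge requires Mn(III). Mn sits in group 7, so the d-electron count is 7 − 3 = 4. Chloride, hydroxide, and iodide are weak-field ligands for a first-row metal, so the complex is high-spin. The t₂g³e_g¹ (high-spin) configuration has an unevenly filled e_g set; the Jahn–Teller theorem predicts a tetragonal distortion (typically axial elongation) to lift the degeneracy.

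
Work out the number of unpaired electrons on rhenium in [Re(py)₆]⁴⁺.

Pyridine is neutral; balancing the +4 overall charge requires Re(IV).
Re sits in group 7, so the d-electron count is 7 − 4 = 3.
In an octahedral field the d³ configuration is t₂g³e_g⁰ (only one arrangement possible), giving 3 unpaired electrons.

3 unpaired electrons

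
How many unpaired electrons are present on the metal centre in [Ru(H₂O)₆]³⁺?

Summing ligand charges against the +3 overall charge gives an oxidation state of +3 for ruthenium.
Ruthenium is a group-8 element; Ru(III) is therefore d⁵.
The spin state decides the count: a 4d ion has a large Δₒ and is invariably low-spin.
An octahedral low-spin d⁵ ion is t₂g⁵e_g⁰, giving 1 unpaired electron.

1 unpaired electron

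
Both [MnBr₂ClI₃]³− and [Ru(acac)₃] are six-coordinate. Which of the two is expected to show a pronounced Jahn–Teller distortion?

[MnBr₂ClI₃]³−

[MnBr₂ClI₃]³−: Each bromide is −1; each chloride is −1; each iodide is −1; balancing the −3 overall charge requires Mn(III). Group 7 minus oxidation state 3 gives a d⁴ configuration. Bromide, chloride, and iodide are weak-field ligands for a first-row metal, so the complex is high-spin. The t₂g³e_g¹ (high-spin) configuration has an unevenly filled e_g set; the Jahn–Teller theorem predicts a tetragonal distortion (typically axial elongation) to lift the degeneracy.
[Ru(acac)₃]: Summing ligand charges against the 0 overall charge gives an oxidation state of +3 for ruthenium. Group 8 minus oxidation state 3 gives a d⁵ configuration. A 4d ion has a large Δₒ and is invariably low-spin. The d⁵ configuration leaves the e_g set evenly filled (or empty) — no strong Jahn–Teller driving force.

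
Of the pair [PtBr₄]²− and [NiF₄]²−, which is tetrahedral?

For [PtBr₄]²−: Each bromide is −1; balancing the −2 overall charge requires Pt(II). Group 10 minus oxidation state 2 gives a d⁸ configuration. A 5d d⁸ ion has a large crystal-field splitting; square planar leaves the high-energy d_{x²−y²} orbital empty and maximises CFSE. → square planar.
For [NiF₄]²−: Ligand charges: each fluoride is −1. With an overall charge of −2 the nickel centre must be in the +2 oxidation state. Group 10 minus oxidation state 2 gives a d⁸ configuration. Fluoride is a weak-field ligand. With weak-field ligands the CFSE gain from square planar is small, so a 3d d⁸ ion takes the sterically preferred tetrahedral geometry. → tetrahedral.

[NiF₄]²−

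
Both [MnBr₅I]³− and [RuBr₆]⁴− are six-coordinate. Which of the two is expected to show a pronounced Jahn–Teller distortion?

[MnBr₅I]³−

[MnBr₅I]³−: Summing ligand charges against the −3 overall charge gives an oxidation state of +3 for manganese. Mn sits in group 7, so the d-electron count is 7 − 3 = 4. Bromide and iodide are weak-field ligands for a first-row metal, so the complex is high-spin. The t₂g³e_g¹ (high-spin) configuration has an unevenly filled e_g set; the Jahn–Teller theorem predicts a tetragonal distortion (typically axial elongation) to lift the degeneracy.
[RuBr₆]⁴−: Ligand charges: each bromide is −1. With an overall charge of −4 the ruthenium centre must be in the +2 oxidation state. Group 8 minus oxidation state 2 gives a d⁶ configuration. A 4d ion has a large Δₒ and is invariably low-spin. The d⁶ configuration leaves the e_g set evenly filled (or empty) — no strong Jahn–Teller driving force.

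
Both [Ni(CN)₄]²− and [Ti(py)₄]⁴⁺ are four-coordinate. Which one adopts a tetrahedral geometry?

For [Ni(CN)₄]²−: Summing ligand charges against the −2 overall charge gives an oxidation state of +2 for nickel. Group 10 minus oxidation state 2 gives a d⁸ configuration. Cyanide is a strong-field ligand (high in the spectrochemical series). A 3d d⁸ ion with strong-field ligands gains enough CFSE to favour square planar over tetrahedral. → square planar.
For [Ti(py)₄]⁴⁺: Summing ligand charges against the +4 overall charge gives an oxidation state of +4 for titanium. Group 4 minus oxidation state 4 gives a d⁰ configuration. A d⁰ ion has no crystal-field stabilisation preference between square planar and tetrahedral, so four ligands adopt the sterically favoured tetrahedral geometry. → tetrahedral.

[Ti(py)₄]⁴⁺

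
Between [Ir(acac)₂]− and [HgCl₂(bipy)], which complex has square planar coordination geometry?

[Ir(acac)₂]−

For [Ir(acac)₂]−: Summing ligand charges against the −1 overall charge gives an oxidation state of +1 for iridium. Iridium is a group-9 element; Ir(I) is therefore d⁸. A 5d d⁸ ion has a large crystal-field splitting; square planar leaves the high-energy d_{x²−y²} orbital empty and maximises CFSE. → square planar.
For [HgCl₂(bipy)]: Each chloride is −1; 2,2′-bipyridine is neutral; balancing the 0 overall charge requires Hg(II). Hg sits in group 12, so the d-electron count is 12 − 2 = 10. A d¹⁰ ion has no crystal-field stabilisation preference between square planar and tetrahedral, so four ligands adopt the sterically favoured tetrahedral geometry. → tetrahedral.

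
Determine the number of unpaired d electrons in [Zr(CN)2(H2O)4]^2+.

0 unpaired electrons

Summing ligand charges against the +2 overall charge gives an oxidation state of +4 for zirconium.
Group 4 minus oxidation state 4 gives a d⁰ configuration.
In an octahedral field the d⁰ configuration is t₂g⁰e_g⁰, giving 0 unpaired electrons.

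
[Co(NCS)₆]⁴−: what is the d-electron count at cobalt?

d⁷

Summing ligand charges against the −4 overall charge gives an oxidation state of +2 for cobalt.
Cobalt is a group-9 element; Co(II) is therefore d⁷.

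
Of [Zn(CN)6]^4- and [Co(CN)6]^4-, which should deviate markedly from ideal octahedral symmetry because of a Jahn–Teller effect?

[Co(CN)6]^4-

[Zn(CN)6]^4-: Each cyanide is −1; balancing the −4 overall charge requires Zn(II). Zn sits in group 12, so the d-electron count is 12 − 2 = 10. The d¹⁰ configuration leaves the e_g set evenly filled (or empty) — no strong Jahn–Teller driving force.
[Co(CN)6]^4-: Ligand charges: each cyanide is −1. With an overall charge of −4 the cobalt centre must be in the +2 oxidation state. Co sits in group 9, so the d-electron count is 9 − 2 = 7. Cyanide is a strong-field ligand (high in the spectrochemical series) for a first-row metal, so the complex is low-spin. The t₂g⁶e_g¹ (low-spin) configuration has an unevenly filled e_g set; the Jahn–Teller theorem predicts a tetragonal distortion (typically axial elongation) to lift the degeneracy.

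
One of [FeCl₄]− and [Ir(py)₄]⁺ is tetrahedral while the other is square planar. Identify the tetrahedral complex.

[FeCl₄]−

For [FeCl₄]−: Ligand charges: each chloride is −1. With an overall charge of −1 the iron centre must be in the +3 oxidation state. Group 8 minus oxidation state 3 gives a d⁵ configuration. A high-spin d⁵ ion has zero CFSE in either geometry, so four ligands adopt the sterically favoured tetrahedral geometry. → tetrahedral.
For [Ir(py)₄]⁺: Ligand charges: pyridine is neutral. With an overall charge of +1 the iridium centre must be in the +1 oxidation state. Ir sits in group 9, so the d-electron count is 9 − 1 = 8. A 5d d⁸ ion has a large crystal-field splitting; square planar leaves the high-energy d_{x²−y²} orbital empty and maximises CFSE. → square planar.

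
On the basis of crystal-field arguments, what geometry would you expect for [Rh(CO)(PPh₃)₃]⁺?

square planar

Carbonyl is neutral; triphenylphosphine is neutral; balancing the +1 overall charge requires Rh(I).
Rh sits in group 9, so the d-electron count is 9 − 1 = 8.
With 4 monodentate ligands the coordination number is 4.
A 4d d⁸ ion has a large crystal-field splitting; square planar leaves the high-energy d_{x²−y²} orbital empty and maximises CFSE.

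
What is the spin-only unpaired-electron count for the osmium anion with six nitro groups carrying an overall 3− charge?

1

Ligand charges: each nitro (N-bound nitrite) is −1. With an overall charge of −3 the osmium centre must be in the +3 oxidation state.
Group 8 minus oxidation state 3 gives a d⁵ configuration.
The spin state decides the count: a 5d ion has a large Δₒ and is invariably low-spin.
An octahedral low-spin d⁵ ion is t₂g⁵e_g⁰, giving 1 unpaired electron.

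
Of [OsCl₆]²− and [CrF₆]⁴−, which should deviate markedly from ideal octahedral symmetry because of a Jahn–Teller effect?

[OsCl₆]²−: Summing ligand charges against the −2 overall charge gives an oxidation state of +4 for osmium. Os sits in group 8, so the d-electron count is 8 − 4 = 4. A 5d ion has a large Δₒ and is invariably low-spin. The d⁴ configuration leaves the e_g set evenly filled (or empty) — no strong Jahn–Teller driving force.
[CrF₆]⁴−: Ligand charges: each fluoride is −1. With an overall charge of −4 the chromium centre must be in the +2 oxidation state. Cr sits in group 6, so the d-electron count is 6 − 2 = 4. Fluoride is a weak-field ligand for a first-row metal, so the complex is high-spin. The t₂g³e_g¹ (high-spin) configuration has an unevenly filled e_g set; the Jahn–Teller theorem predicts a tetragonal distortion (typically axial elongation) to lift the degeneracy.

[CrF₆]⁴−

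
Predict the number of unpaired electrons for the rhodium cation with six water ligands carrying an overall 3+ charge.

0 unpaired electrons

Summing ligand charges against the +3 overall charge gives an oxidation state of +3 for rhodium.
Rhodium is a group-9 element; Rh(III) is therefore d⁶.
The spin state decides the count: a 4d ion has a large Δₒ and is invariably low-spin.
An octahedral low-spin d⁶ ion is t₂g⁶e_g⁰, giving 0 unpaired electrons.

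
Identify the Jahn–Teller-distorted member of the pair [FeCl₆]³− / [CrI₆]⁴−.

[FeCl₆]³−: Ligand charges: each chloride is −1. With an overall charge of −3 the iron centre must be in the +3 oxidation state. Group 8 minus oxidation state 3 gives a d⁵ configuration. Chloride is a weak-field ligand for a first-row metal, so the complex is high-spin. The d⁵ configuration leaves the e_g set evenly filled (or empty) — no strong Jahn–Teller driving force.
[CrI₆]⁴−: Summing ligand charges against the −4 overall charge gives an oxidation state of +2 for chromium. Chromium is a group-6 element; Cr(II) is therefore d⁴. Iodide is a weak-field ligand for a first-row metal, so the complex is high-spin. The t₂g³e_g¹ (high-spin) configuration has an unevenly filled e_g set; the Jahn–Teller theorem predicts a tetragonal distortion (typically axial elongation) to lift the degeneracy.

[CrI₆]⁴−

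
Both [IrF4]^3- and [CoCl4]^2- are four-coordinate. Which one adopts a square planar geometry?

For [IrF4]^3-: Ligand charges: each fluoride is −1. With an overall charge of −3 the iridium centre must be in the +1 oxidation state. Iridium is a group-9 element; Ir(I) is therefore d⁸. A 5d d⁸ ion has a large crystal-field splitting; square planar leaves the high-energy d_{x²−y²} orbital empty and maximises CFSE. → square planar.
For [CoCl4]^2-: Ligand charges: each chloride is −1. With an overall charge of −2 the cobalt centre must be in the +2 oxidation state. Co sits in group 9, so the d-electron count is 9 − 2 = 7. For a high-spin 3d d⁷ ion with weak-field ligands the small Δₜ gives little square-planar CFSE advantage, so four ligands adopt the sterically favoured tetrahedral geometry. → tetrahedral.

[IrF4]^3-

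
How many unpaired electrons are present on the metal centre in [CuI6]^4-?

Ligand charges: each iodide is −1. With an overall charge of −4 the copper centre must be in the +2 oxidation state.
Cu sits in group 11, so the d-electron count is 11 − 2 = 9.
In an octahedral field the d⁹ configuration is t₂g⁶e_g³ (only one arrangement possible), giving 1 unpaired electron.

1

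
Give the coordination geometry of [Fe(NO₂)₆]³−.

octahedral

Summing ligand charges against the −3 overall charge gives an oxidation state of +3 for iron.
Fe sits in group 8, so the d-electron count is 8 − 3 = 5.
With 6 monodentate ligands the coordination number is 6.
Six donors around a single metal centre give an octahedral coordination sphere.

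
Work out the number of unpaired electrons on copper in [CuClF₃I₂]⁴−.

Ligand charges: each chloride is −1; each fluoride is −1; each iodide is −1. With an overall charge of −4 the copper centre must be in the +2 oxidation state.
Group 11 minus oxidation state 2 gives a d⁹ configuration.
In an octahedral field the d⁹ configuration is t₂g⁶e_g³ (only one arrangement possible), giving 1 unpaired electron.

1 unpaired electron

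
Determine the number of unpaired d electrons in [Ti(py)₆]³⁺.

Pyridine is neutral; balancing the +3 overall charge requires Ti(III).
Group 4 minus oxidation state 3 gives a d¹ configuration.
In an octahedral field the d¹ configuration is t₂g¹e_g⁰ (only one arrangement possible), giving 1 unpaired electron.

1 unpaired electron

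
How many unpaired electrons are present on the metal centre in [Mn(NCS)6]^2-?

3

Summing ligand charges against the −2 overall charge gives an oxidation state of +4 for manganese.
Manganese is a group-7 element; Mn(IV) is therefore d³.
In an octahedral field the d³ configuration is t₂g³e_g⁰ (only one arrangement possible), giving 3 unpaired electrons.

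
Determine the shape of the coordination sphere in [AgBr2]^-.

Summing ligand charges against the −1 overall charge gives an oxidation state of +1 for silver.
Ag sits in group 11, so the d-electron count is 11 − 1 = 10.
Coordination number: 2.
A d¹⁰ ion with only two ligands adopts a linear arrangement (sp hybridisation; no CFSE preference).

linear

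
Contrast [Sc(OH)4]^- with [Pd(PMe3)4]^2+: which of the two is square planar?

[Pd(PMe3)4]^2+

For [Sc(OH)4]^-: Summing ligand charges against the −1 overall charge gives an oxidation state of +3 for scandium. Sc sits in group 3, so the d-electron count is 3 − 3 = 0. A d⁰ ion has no crystal-field stabilisation preference between square planar and tetrahedral, so four ligands adopt the sterically favoured tetrahedral geometry. → tetrahedral.
For [Pd(PMe3)4]^2+: Trimethylphosphine is neutral; balancing the +2 overall charge requires Pd(II). Group 10 minus oxidation state 2 gives a d⁸ configuration. A 4d d⁸ ion has a large crystal-field splitting; square planar leaves the high-energy d_{x²−y²} orbital empty and maximises CFSE. → square planar.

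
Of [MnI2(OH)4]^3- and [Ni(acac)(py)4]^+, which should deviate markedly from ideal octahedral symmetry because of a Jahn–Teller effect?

[MnI2(OH)4]^3-: Summing ligand charges against the −3 overall charge gives an oxidation state of +3 for manganese. Mn sits in group 7, so the d-electron count is 7 − 3 = 4. Hydroxide and iodide are weak-field ligands for a first-row metal, so the complex is high-spin. The t₂g³e_g¹ (high-spin) configuration has an unevenly filled e_g set; the Jahn–Teller theorem predicts a tetragonal distortion (typically axial elongation) to lift the degeneracy.
[Ni(acac)(py)4]^+: Summing ligand charges against the +1 overall charge gives an oxidation state of +2 for nickel. Nickel is a group-10 element; Ni(II) is therefore d⁸. The d⁸ configuration leaves the e_g set evenly filled (or empty) — no strong Jahn–Teller driving force.

[MnI2(OH)4]^3-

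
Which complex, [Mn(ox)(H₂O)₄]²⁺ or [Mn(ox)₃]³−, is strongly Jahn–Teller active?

[Mn(ox)₃]³−

[Mn(ox)(H₂O)₄]²⁺: Ligand charges: each oxalate is −2; water is neutral. With an overall charge of +2 the manganese centre must be in the +4 oxidation state. Group 7 minus oxidation state 4 gives a d³ configuration. The d³ configuration leaves the e_g set evenly filled (or empty) — no strong Jahn–Teller driving force.
[Mn(ox)₃]³−: Summing ligand charges against the −3 overall charge gives an oxidation state of +3 for manganese. Group 7 minus oxidation state 3 gives a d⁴ configuration. Oxalate is a weak-field ligand for a first-row metal, so the complex is high-spin. The t₂g³e_g¹ (high-spin) configuration has an unevenly filled e_g set; the Jahn–Teller theorem predicts a tetragonal distortion (typically axial elongation) to lift the degeneracy.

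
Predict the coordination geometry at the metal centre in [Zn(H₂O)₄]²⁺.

Water is neutral; balancing the +2 overall charge requires Zn(II).
Group 12 minus oxidation state 2 gives a d¹⁰ configuration.
With 4 monodentate ligands the coordination number is 4.
A d¹⁰ ion has no crystal-field stabilisation preference between square planar and tetrahedral, so four ligands adopt the sterically favoured tetrahedral geometry.

tetrahedral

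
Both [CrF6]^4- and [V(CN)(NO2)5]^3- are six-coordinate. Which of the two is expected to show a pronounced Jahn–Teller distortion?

[CrF6]^4-: Ligand charges: each fluoride is −1. With an overall charge of −4 the chromium centre must be in the +2 oxidation state. Group 6 minus oxidation state 2 gives a d⁴ configuration. Fluoride is a weak-field ligand for a first-row metal, so the complex is high-spin. The t₂g³e_g¹ (high-spin) configuration has an unevenly filled e_g set; the Jahn–Teller theorem predicts a tetragonal distortion (typically axial elongation) to lift the degeneracy.
[V(CN)(NO2)5]^3-: Each cyanide is −1; each nitro (N-bound nitrite) is −1; balancing the −3 overall charge requires V(III). V sits in group 5, so the d-electron count is 5 − 3 = 2. The d² configuration leaves the e_g set evenly filled (or empty) — no strong Jahn–Teller driving force.

[CrF6]^4-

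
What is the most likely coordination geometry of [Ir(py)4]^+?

Pyridine is neutral; balancing the +1 overall charge requires Ir(I).
Group 9 minus oxidation state 1 gives a d⁸ configuration.
With 4 monodentate ligands the coordination number is 4.
A 5d d⁸ ion has a large crystal-field splitting; square planar leaves the high-energy d_{x²−y²} orbital empty and maximises CFSE.

square planar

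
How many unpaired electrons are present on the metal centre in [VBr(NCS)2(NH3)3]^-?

3 unpaired electrons

Summing ligand charges against the −1 overall charge gives an oxidation state of +2 for vanadium.
V sits in group 5, so the d-electron count is 5 − 2 = 3.
In an octahedral field the d³ configuration is t₂g³e_g⁰ (only one arrangement possible), giving 3 unpaired electrons.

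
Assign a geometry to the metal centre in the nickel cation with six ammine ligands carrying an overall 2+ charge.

Summing ligand charges against the +2 overall charge gives an oxidation state of +2 for nickel.
Group 10 minus oxidation state 2 gives a d⁸ configuration.
Coordination number: 6.
Six donors around a single metal centre give an octahedral coordination sphere.

octahedral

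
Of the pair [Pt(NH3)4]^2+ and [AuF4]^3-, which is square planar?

[Pt(NH3)4]^2+

For [Pt(NH3)4]^2+: Summing ligand charges against the +2 overall charge gives an oxidation state of +2 for platinum. Platinum is a group-10 element; Pt(II) is therefore d⁸. A 5d d⁸ ion has a large crystal-field splitting; square planar leaves the high-energy d_{x²−y²} orbital empty and maximises CFSE. → square planar.
For [AuF4]^3-: Each fluoride is −1; balancing the −3 overall charge requires Au(I). Au sits in group 11, so the d-electron count is 11 − 1 = 10. A d¹⁰ ion has no crystal-field stabilisation preference between square planar and tetrahedral, so four ligands adopt the sterically favoured tetrahedral geometry. → tetrahedral.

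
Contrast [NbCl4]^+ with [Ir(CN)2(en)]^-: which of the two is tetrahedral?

[NbCl4]^+

For [NbCl4]^+: Summing ligand charges against the +1 overall charge gives an oxidation state of +5 for niobium. Group 5 minus oxidation state 5 gives a d⁰ configuration. A d⁰ ion has no crystal-field stabilisation preference between square planar and tetrahedral, so four ligands adopt the sterically favoured tetrahedral geometry. → tetrahedral.
For [Ir(CN)2(en)]^-: Each cyanide is −1; ethylenediamine is neutral; balancing the −1 overall charge requires Ir(I). Ir sits in group 9, so the d-electron count is 9 − 1 = 8. A 5d d⁸ ion has a large crystal-field splitting; square planar leaves the high-energy d_{x²−y²} orbital empty and maximises CFSE. → square planar.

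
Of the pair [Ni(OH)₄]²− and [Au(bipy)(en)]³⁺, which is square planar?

[Au(bipy)(en)]³⁺

For [Ni(OH)₄]²−: Ligand charges: each hydroxide is −1. With an overall charge of −2 the nickel centre must be in the +2 oxidation state. Ni sits in group 10, so the d-electron count is 10 − 2 = 8. Hydroxide is a weak-field ligand. With weak-field ligands the CFSE gain from square planar is small, so a 3d d⁸ ion takes the sterically preferred tetrahedral geometry. → tetrahedral.
For [Au(bipy)(en)]³⁺: Ligand charges: 2,2′-bipyridine is neutral; ethylenediamine is neutral. With an overall charge of +3 the gold centre must be in the +3 oxidation state. Au sits in group 11, so the d-electron count is 11 − 3 = 8. A 5d d⁸ ion has a large crystal-field splitting; square planar leaves the high-energy d_{x²−y²} orbital empty and maximises CFSE. → square planar.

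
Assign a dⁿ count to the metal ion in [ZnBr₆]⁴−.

Summing ligand charges against the −4 overall charge gives an oxidation state of +2 for zinc.
Group 12 minus oxidation state 2 gives a d¹⁰ configuration.

d¹⁰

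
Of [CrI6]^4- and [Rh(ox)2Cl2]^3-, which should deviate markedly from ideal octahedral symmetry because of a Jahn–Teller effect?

[CrI6]^4-: Summing ligand charges against the −4 overall charge gives an oxidation state of +2 for chromium. Chromium is a group-6 element; Cr(II) is therefore d⁴. Iodide is a weak-field ligand for a first-row metal, so the complex is high-spin. The t₂g³e_g¹ (high-spin) configuration has an unevenly filled e_g set; the Jahn–Teller theorem predicts a tetragonal distortion (typically axial elongation) to lift the degeneracy.
[Rh(ox)2Cl2]^3-: Ligand charges: each oxalate is −2; each chloride is −1. With an overall charge of −3 the rhodium centre must be in the +3 oxidation state. Group 9 minus oxidation state 3 gives a d⁶ configuration. A 4d ion has a large Δₒ and is invariably low-spin. The d⁶ configuration leaves the e_g set evenly filled (or empty) — no strong Jahn–Teller driving force.

[CrI6]^4-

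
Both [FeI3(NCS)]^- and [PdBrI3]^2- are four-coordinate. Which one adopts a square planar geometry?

For [FeI3(NCS)]^-: Each iodide is −1; each isothiocyanate is −1; balancing the −1 overall charge requires Fe(III). Fe sits in group 8, so the d-electron count is 8 − 3 = 5. A high-spin d⁵ ion has zero CFSE in either geometry, so four ligands adopt the sterically favoured tetrahedral geometry. → tetrahedral.
For [PdBrI3]^2-: Each bromide is −1; each iodide is −1; balancing the −2 overall charge requires Pd(II). Group 10 minus oxidation state 2 gives a d⁸ configuration. A 4d d⁸ ion has a large crystal-field splitting; square planar leaves the high-energy d_{x²−y²} orbital empty and maximises CFSE. → square planar.

[PdBrI3]^2-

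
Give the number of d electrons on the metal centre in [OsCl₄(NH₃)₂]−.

d⁵

Summing ligand charges against the −1 overall charge gives an oxidation state of +3 for osmium.
Os sits in group 8, so the d-electron count is 8 − 3 = 5.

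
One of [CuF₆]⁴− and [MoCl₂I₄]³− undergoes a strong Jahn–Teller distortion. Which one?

[CuF₆]⁴−: Ligand charges: each fluoride is −1. With an overall charge of −4 the copper centre must be in the +2 oxidation state. Cu sits in group 11, so the d-electron count is 11 − 2 = 9. The t₂g⁶e_g³ configuration has an unevenly filled e_g set; the Jahn–Teller theorem predicts a tetragonal distortion (typically axial elongation) to lift the degeneracy.
[MoCl₂I₄]³−: Summing ligand charges against the −3 overall charge gives an oxidation state of +3 for molybdenum. Group 6 minus oxidation state 3 gives a d³ configuration. The d³ configuration leaves the e_g set evenly filled (or empty) — no strong Jahn–Teller driving force.

[CuF₆]⁴−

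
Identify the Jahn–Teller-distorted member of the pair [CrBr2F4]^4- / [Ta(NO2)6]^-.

[CrBr2F4]^4-: Summing ligand charges against the −4 overall charge gives an oxidation state of +2 for chromium. Cr sits in group 6, so the d-electron count is 6 − 2 = 4. Bromide and fluoride are weak-field ligands for a first-row metal, so the complex is high-spin. The t₂g³e_g¹ (high-spin) configuration has an unevenly filled e_g set; the Jahn–Teller theorem predicts a tetragonal distortion (typically axial elongation) to lift the degeneracy.
[Ta(NO2)6]^-: Ligand charges: each nitro (N-bound nitrite) is −1. With an overall charge of −1 the tantalum centre must be in the +5 oxidation state. Group 5 minus oxidation state 5 gives a d⁰ configuration. The d⁰ configuration leaves the e_g set evenly filled (or empty) — no strong Jahn–Teller driving force.

[CrBr2F4]^4-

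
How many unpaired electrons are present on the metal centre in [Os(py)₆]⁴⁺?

2 unpaired electrons

Pyridine is neutral; balancing the +4 overall charge requires Os(IV).
Group 8 minus oxidation state 4 gives a d⁴ configuration.
The spin state decides the count: a 5d ion has a large Δₒ and is invariably low-spin.
An octahedral low-spin d⁴ ion is t₂g⁴e_g⁰, giving 2 unpaired electrons.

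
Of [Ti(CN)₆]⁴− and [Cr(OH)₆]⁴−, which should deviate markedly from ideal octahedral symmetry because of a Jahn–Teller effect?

[Ti(CN)₆]⁴−: Summing ligand charges against the −4 overall charge gives an oxidation state of +2 for titanium. Titanium is a group-4 element; Ti(II) is therefore d². The d² configuration leaves the e_g set evenly filled (or empty) — no strong Jahn–Teller driving force.
[Cr(OH)₆]⁴−: Summing ligand charges against the −4 overall charge gives an oxidation state of +2 for chromium. Group 6 minus oxidation state 2 gives a d⁴ configuration. Hydroxide is a weak-field ligand for a first-row metal, so the complex is high-spin. The t₂g³e_g¹ (high-spin) configuration has an unevenly filled e_g set; the Jahn–Teller theorem predicts a tetragonal distortion (typically axial elongation) to lift the degeneracy.

[Cr(OH)₆]⁴−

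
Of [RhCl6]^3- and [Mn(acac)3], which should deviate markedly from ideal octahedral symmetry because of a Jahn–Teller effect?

[RhCl6]^3-: Ligand charges: each chloride is −1. With an overall charge of −3 the rhodium centre must be in the +3 oxidation state. Group 9 minus oxidation state 3 gives a d⁶ configuration. A 4d ion has a large Δₒ and is invariably low-spin. The d⁶ configuration leaves the e_g set evenly filled (or empty) — no strong Jahn–Teller driving force.
[Mn(acac)3]: Each acetylacetonate is −1; balancing the 0 overall charge requires Mn(III). Manganese is a group-7 element; Mn(III) is therefore d⁴. Acetylacetonate is a weak-field ligand for a first-row metal, so the complex is high-spin. The t₂g³e_g¹ (high-spin) configuration has an unevenly filled e_g set; the Jahn–Teller theorem predicts a tetragonal distortion (typically axial elongation) to lift the degeneracy.

[Mn(acac)3]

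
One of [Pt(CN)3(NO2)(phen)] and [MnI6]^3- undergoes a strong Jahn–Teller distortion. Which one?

[Pt(CN)3(NO2)(phen)]: Ligand charges: each cyanide is −1; each nitro (N-bound nitrite) is −1; 1,10-phenanthroline is neutral. With an overall charge of 0 the platinum centre must be in the +4 oxidation state. Group 10 minus oxidation state 4 gives a d⁶ configuration. A 5d ion has a large Δₒ and is invariably low-spin. The d⁶ configuration leaves the e_g set evenly filled (or empty) — no strong Jahn–Teller driving force.
[MnI6]^3-: Ligand charges: each iodide is −1. With an overall charge of −3 the manganese centre must be in the +3 oxidation state. Group 7 minus oxidation state 3 gives a d⁴ configuration. Iodide is a weak-field ligand for a first-row metal, so the complex is high-spin. The t₂g³e_g¹ (high-spin) configuration has an unevenly filled e_g set; the Jahn–Teller theorem predicts a tetragonal distortion (typically axial elongation) to lift the degeneracy.

[MnI6]^3-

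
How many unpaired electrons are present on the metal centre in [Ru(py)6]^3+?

Summing ligand charges against the +3 overall charge gives an oxidation state of +3 for ruthenium.
Group 8 minus oxidation state 3 gives a d⁵ configuration.
The spin state decides the count: a 4d ion has a large Δₒ and is invariably low-spin.
An octahedral low-spin d⁵ ion is t₂g⁵e_g⁰, giving 1 unpaired electron.

1 unpaired electron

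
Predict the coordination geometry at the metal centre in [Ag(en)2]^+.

Ethylenediamine is neutral; balancing the +1 overall charge requires Ag(I).
Silver is a group-11 element; Ag(I) is therefore d¹⁰.
Counting donor atoms: 2×ethylenediamine (bidentate) → 4 donors. Coordination number = 4.
A d¹⁰ ion has no crystal-field stabilisation preference between square planar and tetrahedral, so four ligands adopt the sterically favoured tetrahedral geometry.

tetrahedral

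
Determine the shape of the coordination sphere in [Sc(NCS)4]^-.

Each isothiocyanate is −1; balancing the −1 overall charge requires Sc(III).
Sc sits in group 3, so the d-electron count is 3 − 3 = 0.
With 4 monodentate ligands the coordination number is 4.
A d⁰ ion has no crystal-field stabilisation preference between square planar and tetrahedral, so four ligands adopt the sterically favoured tetrahedral geometry.

tetrahedral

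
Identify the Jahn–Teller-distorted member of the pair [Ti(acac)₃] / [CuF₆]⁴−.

[Ti(acac)₃]: Ligand charges: each acetylacetonate is −1. With an overall charge of 0 the titanium centre must be in the +3 oxidation state. Group 4 minus oxidation state 3 gives a d¹ configuration. The d¹ configuration leaves the e_g set evenly filled (or empty) — no strong Jahn–Teller driving force.
[CuF₆]⁴−: Ligand charges: each fluoride is −1. With an overall charge of −4 the copper centre must be in the +2 oxidation state. Group 11 minus oxidation state 2 gives a d⁹ configuration. The t₂g⁶e_g³ configuration has an unevenly filled e_g set; the Jahn–Teller theorem predicts a tetragonal distortion (typically axial elongation) to lift the degeneracy.

[CuF₆]⁴−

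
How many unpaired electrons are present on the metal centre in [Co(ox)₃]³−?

0 unpaired electrons

Summing ligand charges against the −3 overall charge gives an oxidation state of +3 for cobalt.
Co sits in group 9, so the d-electron count is 9 − 3 = 6.
Counting donor atoms: 3×oxalate (bidentate) → 6 donors. Coordination number = 6.
The spin state decides the count: Co(III) has an exceptionally large octahedral splitting and is low-spin with essentially every ligand except fluoride.
An octahedral low-spin d⁶ ion is t₂g⁶e_g⁰, giving 0 unpaired electrons.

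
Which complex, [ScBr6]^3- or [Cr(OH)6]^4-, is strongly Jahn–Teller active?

[ScBr6]^3-: Summing ligand charges against the −3 overall charge gives an oxidation state of +3 for scandium. Sc sits in group 3, so the d-electron count is 3 − 3 = 0. The d⁰ configuration leaves the e_g set evenly filled (or empty) — no strong Jahn–Teller driving force.
[Cr(OH)6]^4-: Summing ligand charges against the −4 overall charge gives an oxidation state of +2 for chromium. Group 6 minus oxidation state 2 gives a d⁴ configuration. Hydroxide is a weak-field ligand for a first-row metal, so the complex is high-spin. The t₂g³e_g¹ (high-spin) configuration has an unevenly filled e_g set; the Jahn–Teller theorem predicts a tetragonal distortion (typically axial elongation) to lift the degeneracy.

[Cr(OH)6]^4-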